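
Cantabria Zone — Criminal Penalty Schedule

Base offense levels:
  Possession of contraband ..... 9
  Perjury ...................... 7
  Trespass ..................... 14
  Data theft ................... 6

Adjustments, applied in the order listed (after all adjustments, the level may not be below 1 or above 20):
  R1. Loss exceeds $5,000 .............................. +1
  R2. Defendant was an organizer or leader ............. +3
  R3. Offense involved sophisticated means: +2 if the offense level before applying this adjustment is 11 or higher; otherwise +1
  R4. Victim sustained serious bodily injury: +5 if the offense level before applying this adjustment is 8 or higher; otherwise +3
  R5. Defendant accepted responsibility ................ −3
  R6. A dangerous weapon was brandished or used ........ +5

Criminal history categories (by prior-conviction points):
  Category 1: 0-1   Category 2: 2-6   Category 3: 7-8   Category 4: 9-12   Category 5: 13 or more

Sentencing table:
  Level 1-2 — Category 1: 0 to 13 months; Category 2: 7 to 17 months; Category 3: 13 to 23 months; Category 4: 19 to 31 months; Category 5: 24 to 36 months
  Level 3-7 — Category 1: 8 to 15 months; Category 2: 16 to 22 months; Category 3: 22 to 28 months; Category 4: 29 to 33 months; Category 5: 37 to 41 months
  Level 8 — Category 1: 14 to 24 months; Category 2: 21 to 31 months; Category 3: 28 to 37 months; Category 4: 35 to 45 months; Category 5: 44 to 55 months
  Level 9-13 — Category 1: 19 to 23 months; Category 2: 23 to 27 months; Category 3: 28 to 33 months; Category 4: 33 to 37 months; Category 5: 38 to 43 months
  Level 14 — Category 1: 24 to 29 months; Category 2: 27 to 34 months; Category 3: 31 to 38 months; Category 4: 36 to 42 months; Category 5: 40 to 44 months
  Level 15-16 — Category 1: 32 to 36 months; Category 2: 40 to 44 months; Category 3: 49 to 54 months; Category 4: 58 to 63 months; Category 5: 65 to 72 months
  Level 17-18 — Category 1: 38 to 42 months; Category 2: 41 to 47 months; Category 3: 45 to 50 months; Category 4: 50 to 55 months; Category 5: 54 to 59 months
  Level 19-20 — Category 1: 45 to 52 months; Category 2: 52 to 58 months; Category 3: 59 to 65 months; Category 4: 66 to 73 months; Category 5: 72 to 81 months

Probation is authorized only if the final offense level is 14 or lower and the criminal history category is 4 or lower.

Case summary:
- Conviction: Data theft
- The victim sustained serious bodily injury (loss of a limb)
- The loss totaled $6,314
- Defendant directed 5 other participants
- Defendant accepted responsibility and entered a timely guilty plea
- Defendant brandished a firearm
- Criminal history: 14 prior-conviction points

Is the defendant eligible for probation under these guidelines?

No

Base offense level for data theft: 6.
R1 applies: 6 + 1 = 7.
R2 applies: 7 + 3 = 10.
R4 applies (level before this adjustment is 10 ≥ 8, so +5): 10 + 5 = 15.
R5 applies: 15 − 3 = 12.
R6 applies: 12 + 5 = 17.
Final offense level: 17.
Criminal history: 14 prior points → Category 5 (13+).
Level 17 falls in the 17-18 band.
Grid: Level 17-18 × Category 5 = 54-59 months.
Probation check: level 17 > 14 and category 5 > 4 → not eligible.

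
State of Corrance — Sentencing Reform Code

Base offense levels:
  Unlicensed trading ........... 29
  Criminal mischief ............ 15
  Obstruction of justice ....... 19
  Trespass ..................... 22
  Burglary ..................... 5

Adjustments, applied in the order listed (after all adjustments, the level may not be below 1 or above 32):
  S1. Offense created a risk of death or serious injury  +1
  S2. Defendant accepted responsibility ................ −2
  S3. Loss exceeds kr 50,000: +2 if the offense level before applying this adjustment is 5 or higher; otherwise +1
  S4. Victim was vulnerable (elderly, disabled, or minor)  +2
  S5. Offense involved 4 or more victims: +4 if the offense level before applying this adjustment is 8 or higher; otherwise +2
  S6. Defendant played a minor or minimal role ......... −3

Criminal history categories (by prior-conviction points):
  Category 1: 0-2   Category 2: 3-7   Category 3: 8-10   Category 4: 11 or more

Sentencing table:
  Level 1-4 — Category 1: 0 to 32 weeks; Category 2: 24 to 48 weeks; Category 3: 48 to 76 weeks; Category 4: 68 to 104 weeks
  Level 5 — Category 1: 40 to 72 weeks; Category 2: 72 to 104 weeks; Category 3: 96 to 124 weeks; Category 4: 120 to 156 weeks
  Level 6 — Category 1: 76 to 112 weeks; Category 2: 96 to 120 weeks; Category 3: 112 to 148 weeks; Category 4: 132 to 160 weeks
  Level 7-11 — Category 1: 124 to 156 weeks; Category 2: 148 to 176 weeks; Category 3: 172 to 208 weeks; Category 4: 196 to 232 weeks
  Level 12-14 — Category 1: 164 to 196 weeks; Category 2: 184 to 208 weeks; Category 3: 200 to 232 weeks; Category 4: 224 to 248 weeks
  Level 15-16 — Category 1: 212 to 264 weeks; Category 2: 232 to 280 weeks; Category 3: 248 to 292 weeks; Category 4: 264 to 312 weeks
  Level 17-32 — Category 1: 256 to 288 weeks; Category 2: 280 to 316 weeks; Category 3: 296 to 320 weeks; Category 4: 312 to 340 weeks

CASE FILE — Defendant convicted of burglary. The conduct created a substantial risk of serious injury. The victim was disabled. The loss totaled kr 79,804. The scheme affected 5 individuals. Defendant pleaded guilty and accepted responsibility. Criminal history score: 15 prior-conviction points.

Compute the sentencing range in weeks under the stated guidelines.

Base offense level for burglary: 5.
S1 applies: 5 + 1 = 6.
S2 applies: 6 − 2 = 4.
S3 applies (level before this adjustment is 4 < 5, so +1): 4 + 1 = 5.
S4 applies: 5 + 2 = 7.
S5 applies (level before this adjustment is 7 < 8, so +2): 7 + 2 = 9.
Final offense level: 9.
Criminal history: 15 prior points → Category 4 (11+).
Level 9 falls in the 7-11 band.
Grid: Level 7-11 × Category 4 = 196-232 weeks.

196-232 weeks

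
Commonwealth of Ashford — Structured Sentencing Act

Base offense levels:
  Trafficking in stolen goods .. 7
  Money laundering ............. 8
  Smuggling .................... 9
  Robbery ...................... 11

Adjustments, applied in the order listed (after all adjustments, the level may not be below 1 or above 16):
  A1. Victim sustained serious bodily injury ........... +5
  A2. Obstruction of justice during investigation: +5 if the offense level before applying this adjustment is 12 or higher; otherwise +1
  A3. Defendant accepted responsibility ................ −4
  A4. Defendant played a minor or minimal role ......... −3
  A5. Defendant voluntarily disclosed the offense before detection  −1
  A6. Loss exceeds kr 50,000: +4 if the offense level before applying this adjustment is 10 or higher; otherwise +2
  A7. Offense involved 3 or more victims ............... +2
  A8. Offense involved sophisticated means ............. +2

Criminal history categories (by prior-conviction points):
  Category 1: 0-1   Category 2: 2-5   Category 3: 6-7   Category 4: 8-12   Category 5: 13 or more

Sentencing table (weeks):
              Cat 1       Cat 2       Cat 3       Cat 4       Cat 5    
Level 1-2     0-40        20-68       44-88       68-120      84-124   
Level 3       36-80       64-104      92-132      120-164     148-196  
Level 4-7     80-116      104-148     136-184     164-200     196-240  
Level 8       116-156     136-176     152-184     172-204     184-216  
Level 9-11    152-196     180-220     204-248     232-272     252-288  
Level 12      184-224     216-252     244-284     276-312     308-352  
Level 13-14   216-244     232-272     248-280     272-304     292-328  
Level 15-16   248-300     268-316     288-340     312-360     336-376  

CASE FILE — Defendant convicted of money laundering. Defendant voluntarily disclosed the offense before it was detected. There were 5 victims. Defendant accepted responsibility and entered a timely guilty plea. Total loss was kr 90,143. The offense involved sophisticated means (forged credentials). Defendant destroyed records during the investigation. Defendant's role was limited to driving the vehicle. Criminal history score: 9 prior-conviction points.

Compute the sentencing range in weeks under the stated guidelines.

Base offense level for money laundering: 8.
A2 applies (level before this adjustment is 8 < 12, so +1): 8 + 1 = 9.
A3 applies: 9 − 4 = 5.
A4 applies: 5 − 3 = 2.
A5 applies: 2 − 1 = 1.
A6 applies (level before this adjustment is 1 < 10, so +2): 1 + 2 = 3.
A7 applies: 3 + 2 = 5.
A8 applies: 5 + 2 = 7.
Final offense level: 7.
Criminal history: 9 prior points → Category 4 (8-12).
Level 7 falls in the 4-7 band.
Grid: Level 4-7 × Category 4 = 164-200 weeks.

164-200 weeks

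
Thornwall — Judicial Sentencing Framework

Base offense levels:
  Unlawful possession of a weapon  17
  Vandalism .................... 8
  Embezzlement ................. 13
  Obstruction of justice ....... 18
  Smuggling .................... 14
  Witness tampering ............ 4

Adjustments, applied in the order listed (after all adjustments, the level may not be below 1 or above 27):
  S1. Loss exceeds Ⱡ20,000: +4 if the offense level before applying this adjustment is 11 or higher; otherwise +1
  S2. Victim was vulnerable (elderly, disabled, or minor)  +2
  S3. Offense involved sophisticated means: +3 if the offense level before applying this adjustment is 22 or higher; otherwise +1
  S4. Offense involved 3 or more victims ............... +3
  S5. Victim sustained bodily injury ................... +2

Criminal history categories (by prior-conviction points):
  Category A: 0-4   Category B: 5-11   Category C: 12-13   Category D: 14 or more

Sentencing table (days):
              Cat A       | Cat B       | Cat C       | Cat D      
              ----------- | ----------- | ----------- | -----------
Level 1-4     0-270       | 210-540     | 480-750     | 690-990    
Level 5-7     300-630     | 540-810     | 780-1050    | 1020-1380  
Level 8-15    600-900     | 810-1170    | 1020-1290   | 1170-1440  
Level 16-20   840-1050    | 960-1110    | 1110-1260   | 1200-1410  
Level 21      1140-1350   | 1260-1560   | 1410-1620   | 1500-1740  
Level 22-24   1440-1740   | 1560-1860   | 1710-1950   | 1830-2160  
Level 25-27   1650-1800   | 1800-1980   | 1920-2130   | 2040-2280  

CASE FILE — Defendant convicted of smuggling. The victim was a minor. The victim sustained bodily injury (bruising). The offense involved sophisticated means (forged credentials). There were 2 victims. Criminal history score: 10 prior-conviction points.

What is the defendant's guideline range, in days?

960-1110 days

Base offense level for smuggling: 14.
S2 applies: 14 + 2 = 16.
S3 applies (level before this adjustment is 16 < 22, so +1): 16 + 1 = 17.
S5 applies: 17 + 2 = 19.
Final offense level: 19.
Criminal history: 10 prior points → Category B (5-11).
Level 19 falls in the 16-20 band.
Grid: Level 16-20 × Category B = 960-1110 days.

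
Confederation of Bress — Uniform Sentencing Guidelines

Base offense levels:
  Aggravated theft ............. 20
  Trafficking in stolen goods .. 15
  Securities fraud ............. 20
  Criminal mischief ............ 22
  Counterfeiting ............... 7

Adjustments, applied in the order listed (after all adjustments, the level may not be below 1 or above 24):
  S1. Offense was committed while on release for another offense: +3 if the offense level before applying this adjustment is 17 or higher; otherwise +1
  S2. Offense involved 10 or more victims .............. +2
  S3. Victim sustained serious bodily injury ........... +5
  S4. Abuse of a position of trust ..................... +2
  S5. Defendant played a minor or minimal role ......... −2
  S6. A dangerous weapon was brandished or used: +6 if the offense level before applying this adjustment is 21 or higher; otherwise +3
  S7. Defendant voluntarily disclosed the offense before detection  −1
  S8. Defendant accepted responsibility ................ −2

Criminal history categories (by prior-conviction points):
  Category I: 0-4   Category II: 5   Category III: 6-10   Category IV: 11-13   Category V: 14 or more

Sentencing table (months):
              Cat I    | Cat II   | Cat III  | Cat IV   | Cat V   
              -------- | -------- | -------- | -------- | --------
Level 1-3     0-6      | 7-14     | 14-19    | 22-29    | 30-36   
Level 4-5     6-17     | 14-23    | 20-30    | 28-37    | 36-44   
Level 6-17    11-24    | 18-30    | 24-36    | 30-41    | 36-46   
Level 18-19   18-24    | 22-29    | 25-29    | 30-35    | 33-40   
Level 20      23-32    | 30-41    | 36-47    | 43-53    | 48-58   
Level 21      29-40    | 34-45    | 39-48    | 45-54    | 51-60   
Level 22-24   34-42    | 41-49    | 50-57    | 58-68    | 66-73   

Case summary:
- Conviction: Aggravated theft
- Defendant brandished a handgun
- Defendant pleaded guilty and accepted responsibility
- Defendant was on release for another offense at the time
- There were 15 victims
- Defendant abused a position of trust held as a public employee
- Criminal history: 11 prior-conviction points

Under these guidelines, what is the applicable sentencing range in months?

58-68 months

Base offense level for aggravated theft: 20.
S1 applies (level before this adjustment is 20 ≥ 17, so +3): 20 + 3 = 23.
S2 applies: 23 + 2 = 25.
S4 applies: 25 + 2 = 27.
S5 does not apply.
S6 applies (level before this adjustment is 27 ≥ 21, so +6): 27 + 6 = 33.
S8 applies: 33 − 2 = 31.
Level 31 exceeds the maximum of 24; capped at 24.
Final offense level: 24.
Criminal history: 11 prior points → Category IV (11-13).
Level 24 falls in the 22-24 band.
Grid: Level 22-24 × Category IV = 58-68 months.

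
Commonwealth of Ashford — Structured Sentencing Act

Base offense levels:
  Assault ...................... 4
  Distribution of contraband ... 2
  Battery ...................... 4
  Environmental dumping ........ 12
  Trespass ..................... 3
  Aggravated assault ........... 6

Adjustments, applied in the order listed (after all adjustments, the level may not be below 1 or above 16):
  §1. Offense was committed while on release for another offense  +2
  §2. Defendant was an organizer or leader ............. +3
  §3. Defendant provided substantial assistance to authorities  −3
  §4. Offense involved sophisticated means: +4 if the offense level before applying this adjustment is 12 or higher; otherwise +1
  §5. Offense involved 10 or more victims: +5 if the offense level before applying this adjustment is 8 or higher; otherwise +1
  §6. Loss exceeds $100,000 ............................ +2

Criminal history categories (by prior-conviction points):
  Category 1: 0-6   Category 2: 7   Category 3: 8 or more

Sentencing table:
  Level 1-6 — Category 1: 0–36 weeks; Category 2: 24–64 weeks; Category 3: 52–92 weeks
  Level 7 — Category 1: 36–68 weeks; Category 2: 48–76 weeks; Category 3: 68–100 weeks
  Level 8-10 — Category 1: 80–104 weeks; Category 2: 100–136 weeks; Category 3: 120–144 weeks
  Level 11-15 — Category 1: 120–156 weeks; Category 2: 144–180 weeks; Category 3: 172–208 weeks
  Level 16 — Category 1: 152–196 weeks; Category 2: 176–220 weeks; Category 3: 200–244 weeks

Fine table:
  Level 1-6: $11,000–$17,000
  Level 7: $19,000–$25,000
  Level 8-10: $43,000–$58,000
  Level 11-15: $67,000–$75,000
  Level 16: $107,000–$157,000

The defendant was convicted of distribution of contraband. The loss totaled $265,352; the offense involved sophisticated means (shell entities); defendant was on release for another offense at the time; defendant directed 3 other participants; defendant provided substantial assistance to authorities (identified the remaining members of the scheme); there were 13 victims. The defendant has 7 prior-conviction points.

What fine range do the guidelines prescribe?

$43,000–$58,000

Base offense level for distribution of contraband: 2.
§1 applies: 2 + 2 = 4.
§2 applies: 4 + 3 = 7.
§3 applies: 7 − 3 = 4.
§4 applies (level before this adjustment is 4 < 12, so +1): 4 + 1 = 5.
§5 applies (level before this adjustment is 5 < 8, so +1): 5 + 1 = 6.
§6 applies: 6 + 2 = 8.
Final offense level: 8.
Level 8 falls in the 8-10 band.
Fine table: Level 8-10 → $43,000–$58,000.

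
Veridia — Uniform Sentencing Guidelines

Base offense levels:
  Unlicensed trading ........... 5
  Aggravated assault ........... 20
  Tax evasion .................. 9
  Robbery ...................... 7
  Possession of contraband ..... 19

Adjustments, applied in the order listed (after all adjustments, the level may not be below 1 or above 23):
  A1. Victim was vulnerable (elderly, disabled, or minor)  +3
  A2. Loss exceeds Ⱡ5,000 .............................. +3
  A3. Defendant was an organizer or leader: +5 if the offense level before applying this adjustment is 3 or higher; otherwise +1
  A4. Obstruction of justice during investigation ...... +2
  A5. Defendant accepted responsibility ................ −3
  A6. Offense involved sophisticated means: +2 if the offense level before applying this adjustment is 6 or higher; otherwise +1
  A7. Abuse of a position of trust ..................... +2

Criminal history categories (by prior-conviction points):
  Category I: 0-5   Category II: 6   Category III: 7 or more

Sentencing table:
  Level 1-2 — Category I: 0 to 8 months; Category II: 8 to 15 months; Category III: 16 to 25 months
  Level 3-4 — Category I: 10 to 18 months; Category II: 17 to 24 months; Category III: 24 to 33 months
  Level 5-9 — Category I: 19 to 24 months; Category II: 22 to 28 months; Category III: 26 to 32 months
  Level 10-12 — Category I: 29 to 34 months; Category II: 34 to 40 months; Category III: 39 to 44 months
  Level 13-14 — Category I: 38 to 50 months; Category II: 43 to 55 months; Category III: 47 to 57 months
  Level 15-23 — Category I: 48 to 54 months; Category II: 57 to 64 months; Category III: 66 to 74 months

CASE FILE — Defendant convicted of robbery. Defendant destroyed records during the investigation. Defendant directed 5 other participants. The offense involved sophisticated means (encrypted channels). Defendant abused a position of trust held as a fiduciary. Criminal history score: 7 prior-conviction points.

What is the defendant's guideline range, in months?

66-74 months

Base offense level for robbery: 7.
A1 does not apply.
A2 does not apply.
A3 applies (level before this adjustment is 7 ≥ 3, so +5): 7 + 5 = 12.
A4 applies: 12 + 2 = 14.
A5 does not apply.
A6 applies (level before this adjustment is 14 ≥ 6, so +2): 14 + 2 = 16.
A7 applies: 16 + 2 = 18.
Final offense level: 18.
Criminal history: 7 prior points → Category III (7+).
Level 18 falls in the 15-23 band.
Grid: Level 15-23 × Category III = 66-74 months.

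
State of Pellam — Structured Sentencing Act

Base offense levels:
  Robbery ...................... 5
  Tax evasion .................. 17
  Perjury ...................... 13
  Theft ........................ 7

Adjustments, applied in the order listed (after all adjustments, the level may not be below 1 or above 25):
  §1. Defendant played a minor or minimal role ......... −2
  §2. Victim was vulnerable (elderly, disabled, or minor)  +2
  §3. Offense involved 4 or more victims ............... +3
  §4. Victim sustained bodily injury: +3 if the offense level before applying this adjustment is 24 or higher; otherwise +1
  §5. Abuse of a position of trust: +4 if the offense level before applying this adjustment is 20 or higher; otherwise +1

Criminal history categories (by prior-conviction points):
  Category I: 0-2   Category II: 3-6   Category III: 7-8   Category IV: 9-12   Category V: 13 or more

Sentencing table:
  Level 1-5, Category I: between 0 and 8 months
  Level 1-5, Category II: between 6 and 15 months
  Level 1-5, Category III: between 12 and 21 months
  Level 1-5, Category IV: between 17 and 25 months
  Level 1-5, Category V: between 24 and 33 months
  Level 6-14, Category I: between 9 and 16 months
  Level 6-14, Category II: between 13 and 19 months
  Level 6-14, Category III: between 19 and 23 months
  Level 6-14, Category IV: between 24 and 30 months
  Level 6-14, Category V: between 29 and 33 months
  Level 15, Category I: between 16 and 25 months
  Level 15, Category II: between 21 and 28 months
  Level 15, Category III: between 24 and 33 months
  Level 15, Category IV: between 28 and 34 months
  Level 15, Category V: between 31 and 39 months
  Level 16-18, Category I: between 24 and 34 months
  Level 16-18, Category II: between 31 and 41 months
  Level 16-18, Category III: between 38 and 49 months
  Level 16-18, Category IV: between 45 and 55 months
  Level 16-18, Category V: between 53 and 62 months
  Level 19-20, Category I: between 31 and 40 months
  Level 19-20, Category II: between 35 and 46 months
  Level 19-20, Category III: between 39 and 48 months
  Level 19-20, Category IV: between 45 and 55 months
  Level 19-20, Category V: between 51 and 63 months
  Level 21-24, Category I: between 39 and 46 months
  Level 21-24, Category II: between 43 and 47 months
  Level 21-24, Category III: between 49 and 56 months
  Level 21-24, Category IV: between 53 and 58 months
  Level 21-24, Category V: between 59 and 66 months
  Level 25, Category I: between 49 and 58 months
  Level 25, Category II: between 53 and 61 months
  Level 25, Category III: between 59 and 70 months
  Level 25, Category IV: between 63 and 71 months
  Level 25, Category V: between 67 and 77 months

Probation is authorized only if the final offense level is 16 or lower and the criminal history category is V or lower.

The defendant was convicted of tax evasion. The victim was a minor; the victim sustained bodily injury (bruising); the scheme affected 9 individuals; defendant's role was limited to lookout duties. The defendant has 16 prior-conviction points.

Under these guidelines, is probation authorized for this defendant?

Base offense level for tax evasion: 17.
§1 applies: 17 − 2 = 15.
§2 applies: 15 + 2 = 17.
§3 applies: 17 + 3 = 20.
§4 applies (level before this adjustment is 20 < 24, so +1): 20 + 1 = 21.
Final offense level: 21.
Criminal history: 16 prior points → Category V (13+).
Level 21 falls in the 21-24 band.
Grid: Level 21-24 × Category V = 59-66 months.
Probation check: level 21 > 16 and category V ≤ V → not eligible.

No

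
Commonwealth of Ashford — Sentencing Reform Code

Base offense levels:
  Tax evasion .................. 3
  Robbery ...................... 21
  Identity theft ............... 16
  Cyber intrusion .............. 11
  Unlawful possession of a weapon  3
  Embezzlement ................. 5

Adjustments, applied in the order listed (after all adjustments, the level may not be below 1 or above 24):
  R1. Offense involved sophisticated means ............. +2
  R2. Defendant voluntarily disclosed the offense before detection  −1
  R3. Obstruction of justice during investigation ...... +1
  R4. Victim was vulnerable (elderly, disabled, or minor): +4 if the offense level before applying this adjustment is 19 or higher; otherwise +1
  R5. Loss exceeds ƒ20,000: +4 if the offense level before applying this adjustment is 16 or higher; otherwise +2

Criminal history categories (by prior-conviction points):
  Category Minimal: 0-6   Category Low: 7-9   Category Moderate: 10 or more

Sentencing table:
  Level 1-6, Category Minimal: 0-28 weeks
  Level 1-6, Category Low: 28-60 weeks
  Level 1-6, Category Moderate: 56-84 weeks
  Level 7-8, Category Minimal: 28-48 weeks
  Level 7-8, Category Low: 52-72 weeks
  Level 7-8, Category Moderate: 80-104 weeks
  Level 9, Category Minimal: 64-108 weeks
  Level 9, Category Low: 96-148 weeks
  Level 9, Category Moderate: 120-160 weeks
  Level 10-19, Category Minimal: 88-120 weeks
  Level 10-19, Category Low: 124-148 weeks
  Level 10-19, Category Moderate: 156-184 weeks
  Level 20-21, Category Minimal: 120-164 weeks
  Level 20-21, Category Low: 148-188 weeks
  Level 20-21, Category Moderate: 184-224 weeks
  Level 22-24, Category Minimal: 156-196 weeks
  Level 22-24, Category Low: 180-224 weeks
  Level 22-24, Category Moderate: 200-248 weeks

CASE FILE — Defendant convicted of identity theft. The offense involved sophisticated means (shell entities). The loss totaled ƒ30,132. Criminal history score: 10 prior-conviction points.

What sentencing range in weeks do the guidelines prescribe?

200-248 weeks

Base offense level for identity theft: 16.
R1 applies: 16 + 2 = 18.
R2 does not apply.
R4 does not apply.
R5 applies (level before this adjustment is 18 ≥ 16, so +4): 18 + 4 = 22.
Final offense level: 22.
Criminal history: 10 prior points → Category Moderate (10+).
Level 22 falls in the 22-24 band.
Grid: Level 22-24 × Category Moderate = 200-248 weeks.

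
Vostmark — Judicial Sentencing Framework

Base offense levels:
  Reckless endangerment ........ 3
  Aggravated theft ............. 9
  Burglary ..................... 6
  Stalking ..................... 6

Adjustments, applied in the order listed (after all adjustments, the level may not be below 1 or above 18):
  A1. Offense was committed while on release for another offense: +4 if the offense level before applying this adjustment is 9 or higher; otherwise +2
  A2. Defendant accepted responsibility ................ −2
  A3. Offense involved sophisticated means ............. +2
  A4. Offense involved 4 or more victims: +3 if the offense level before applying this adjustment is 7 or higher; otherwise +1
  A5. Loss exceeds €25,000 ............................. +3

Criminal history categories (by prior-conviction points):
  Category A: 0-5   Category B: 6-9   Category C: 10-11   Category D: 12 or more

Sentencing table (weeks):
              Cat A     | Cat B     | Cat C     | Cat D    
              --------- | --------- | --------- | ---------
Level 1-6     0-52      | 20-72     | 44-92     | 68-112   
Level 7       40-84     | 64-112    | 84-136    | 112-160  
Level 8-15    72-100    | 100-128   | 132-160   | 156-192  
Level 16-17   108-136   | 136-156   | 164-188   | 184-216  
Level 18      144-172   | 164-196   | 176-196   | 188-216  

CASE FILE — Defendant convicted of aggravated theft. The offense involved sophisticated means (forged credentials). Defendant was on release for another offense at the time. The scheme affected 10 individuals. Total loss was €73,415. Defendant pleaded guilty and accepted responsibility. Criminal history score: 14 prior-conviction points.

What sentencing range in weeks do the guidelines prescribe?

Base offense level for aggravated theft: 9.
A1 applies (level before this adjustment is 9 ≥ 9, so +4): 9 + 4 = 13.
A2 applies: 13 − 2 = 11.
A3 applies: 11 + 2 = 13.
A4 applies (level before this adjustment is 13 ≥ 7, so +3): 13 + 3 = 16.
A5 applies: 16 + 3 = 19.
Level 19 exceeds the maximum of 18; capped at 18.
Final offense level: 18.
Criminal history: 14 prior points → Category D (12+).
Level 18 falls in the 18 band.
Grid: Level 18 × Category D = 188-216 weeks.

188-216 weeks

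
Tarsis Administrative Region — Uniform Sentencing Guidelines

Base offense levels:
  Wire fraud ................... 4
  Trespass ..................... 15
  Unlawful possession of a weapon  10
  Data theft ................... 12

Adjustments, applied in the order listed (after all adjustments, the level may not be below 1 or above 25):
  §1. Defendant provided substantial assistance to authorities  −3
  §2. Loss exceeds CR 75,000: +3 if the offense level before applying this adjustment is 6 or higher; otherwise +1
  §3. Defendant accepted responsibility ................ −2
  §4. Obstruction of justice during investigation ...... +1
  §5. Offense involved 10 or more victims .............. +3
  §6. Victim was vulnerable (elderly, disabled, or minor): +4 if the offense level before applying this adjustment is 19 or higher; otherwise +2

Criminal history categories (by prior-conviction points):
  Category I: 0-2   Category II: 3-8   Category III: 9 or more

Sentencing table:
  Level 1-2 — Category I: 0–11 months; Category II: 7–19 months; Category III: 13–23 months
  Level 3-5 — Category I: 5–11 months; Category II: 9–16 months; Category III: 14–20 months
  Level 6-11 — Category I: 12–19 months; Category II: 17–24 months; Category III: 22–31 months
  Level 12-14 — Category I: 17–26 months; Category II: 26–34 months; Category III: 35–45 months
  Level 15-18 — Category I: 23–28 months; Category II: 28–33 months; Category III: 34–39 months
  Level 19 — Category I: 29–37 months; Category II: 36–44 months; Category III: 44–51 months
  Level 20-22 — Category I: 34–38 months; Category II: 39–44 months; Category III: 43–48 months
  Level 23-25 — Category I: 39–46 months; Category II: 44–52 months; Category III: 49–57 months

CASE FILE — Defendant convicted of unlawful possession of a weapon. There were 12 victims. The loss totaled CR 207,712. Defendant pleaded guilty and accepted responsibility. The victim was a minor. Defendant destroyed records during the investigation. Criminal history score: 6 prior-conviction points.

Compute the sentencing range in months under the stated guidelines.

Base offense level for unlawful possession of a weapon: 10.
§2 applies (level before this adjustment is 10 ≥ 6, so +3): 10 + 3 = 13.
§3 applies: 13 − 2 = 11.
§4 applies: 11 + 1 = 12.
§5 applies: 12 + 3 = 15.
§6 applies (level before this adjustment is 15 < 19, so +2): 15 + 2 = 17.
Final offense level: 17.
Criminal history: 6 prior points → Category II (3-8).
Level 17 falls in the 15-18 band.
Grid: Level 15-18 × Category II = 28-33 months.

28-33 months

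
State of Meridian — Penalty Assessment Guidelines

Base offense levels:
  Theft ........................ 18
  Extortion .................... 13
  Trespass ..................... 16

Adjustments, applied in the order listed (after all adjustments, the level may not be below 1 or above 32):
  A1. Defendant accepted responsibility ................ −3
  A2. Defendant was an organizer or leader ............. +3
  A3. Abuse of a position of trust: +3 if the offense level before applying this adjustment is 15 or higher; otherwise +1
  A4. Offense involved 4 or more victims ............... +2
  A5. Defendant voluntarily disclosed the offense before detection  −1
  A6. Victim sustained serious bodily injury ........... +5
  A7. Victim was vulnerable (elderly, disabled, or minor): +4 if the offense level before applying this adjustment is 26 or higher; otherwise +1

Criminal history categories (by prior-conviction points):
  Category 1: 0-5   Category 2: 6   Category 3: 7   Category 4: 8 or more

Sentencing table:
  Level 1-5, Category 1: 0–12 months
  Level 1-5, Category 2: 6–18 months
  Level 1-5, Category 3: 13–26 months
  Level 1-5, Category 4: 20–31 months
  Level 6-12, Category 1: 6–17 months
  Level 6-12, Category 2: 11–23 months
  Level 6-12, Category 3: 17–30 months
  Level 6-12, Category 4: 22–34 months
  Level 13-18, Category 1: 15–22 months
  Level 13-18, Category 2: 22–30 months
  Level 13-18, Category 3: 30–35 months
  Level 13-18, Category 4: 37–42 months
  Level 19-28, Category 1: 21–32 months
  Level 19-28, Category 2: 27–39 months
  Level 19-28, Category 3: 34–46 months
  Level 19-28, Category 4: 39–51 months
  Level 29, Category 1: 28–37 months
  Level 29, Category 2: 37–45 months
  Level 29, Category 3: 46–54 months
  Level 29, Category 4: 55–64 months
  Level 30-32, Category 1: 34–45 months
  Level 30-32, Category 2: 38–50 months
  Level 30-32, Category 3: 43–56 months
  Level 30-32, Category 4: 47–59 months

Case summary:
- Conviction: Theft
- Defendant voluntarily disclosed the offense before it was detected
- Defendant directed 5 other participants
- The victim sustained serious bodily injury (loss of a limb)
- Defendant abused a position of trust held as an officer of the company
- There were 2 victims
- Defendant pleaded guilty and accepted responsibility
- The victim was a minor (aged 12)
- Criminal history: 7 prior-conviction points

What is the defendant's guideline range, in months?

34-46 months

Base offense level for theft: 18.
A1 applies: 18 − 3 = 15.
A2 applies: 15 + 3 = 18.
A3 applies (level before this adjustment is 18 ≥ 15, so +3): 18 + 3 = 21.
A5 applies: 21 − 1 = 20.
A6 applies: 20 + 5 = 25.
A7 applies (level before this adjustment is 25 < 26, so +1): 25 + 1 = 26.
Final offense level: 26.
Criminal history: 7 prior points → Category 3 (7).
Level 26 falls in the 19-28 band.
Grid: Level 19-28 × Category 3 = 34-46 months.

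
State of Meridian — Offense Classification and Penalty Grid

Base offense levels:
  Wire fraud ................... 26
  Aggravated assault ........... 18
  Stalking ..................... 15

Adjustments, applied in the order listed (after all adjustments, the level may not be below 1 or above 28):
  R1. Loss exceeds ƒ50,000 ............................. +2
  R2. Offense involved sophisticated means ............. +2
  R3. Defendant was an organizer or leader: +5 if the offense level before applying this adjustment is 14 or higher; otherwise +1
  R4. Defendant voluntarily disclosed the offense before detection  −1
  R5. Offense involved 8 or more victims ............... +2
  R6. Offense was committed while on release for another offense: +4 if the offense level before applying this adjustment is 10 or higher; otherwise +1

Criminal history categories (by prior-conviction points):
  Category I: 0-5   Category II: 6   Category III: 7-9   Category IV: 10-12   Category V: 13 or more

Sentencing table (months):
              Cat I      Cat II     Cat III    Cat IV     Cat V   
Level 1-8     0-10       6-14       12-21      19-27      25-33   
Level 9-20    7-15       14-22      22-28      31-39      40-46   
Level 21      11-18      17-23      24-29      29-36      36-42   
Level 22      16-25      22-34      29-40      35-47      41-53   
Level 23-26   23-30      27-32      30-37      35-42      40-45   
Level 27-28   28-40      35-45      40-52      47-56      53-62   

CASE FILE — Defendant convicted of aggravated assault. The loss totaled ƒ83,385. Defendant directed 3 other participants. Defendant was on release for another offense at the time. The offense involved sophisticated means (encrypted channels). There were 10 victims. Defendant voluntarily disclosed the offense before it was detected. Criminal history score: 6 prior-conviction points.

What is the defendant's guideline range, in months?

Base offense level for aggravated assault: 18.
R1 applies: 18 + 2 = 20.
R2 applies: 20 + 2 = 22.
R3 applies (level before this adjustment is 22 ≥ 14, so +5): 22 + 5 = 27.
R4 applies: 27 − 1 = 26.
R5 applies: 26 + 2 = 28.
R6 applies (level before this adjustment is 28 ≥ 10, so +4): 28 + 4 = 32.
Level 32 exceeds the maximum of 28; capped at 28.
Final offense level: 28.
Criminal history: 6 prior points → Category II (6).
Level 28 falls in the 27-28 band.
Grid: Level 27-28 × Category II = 35-45 months.

35-45 months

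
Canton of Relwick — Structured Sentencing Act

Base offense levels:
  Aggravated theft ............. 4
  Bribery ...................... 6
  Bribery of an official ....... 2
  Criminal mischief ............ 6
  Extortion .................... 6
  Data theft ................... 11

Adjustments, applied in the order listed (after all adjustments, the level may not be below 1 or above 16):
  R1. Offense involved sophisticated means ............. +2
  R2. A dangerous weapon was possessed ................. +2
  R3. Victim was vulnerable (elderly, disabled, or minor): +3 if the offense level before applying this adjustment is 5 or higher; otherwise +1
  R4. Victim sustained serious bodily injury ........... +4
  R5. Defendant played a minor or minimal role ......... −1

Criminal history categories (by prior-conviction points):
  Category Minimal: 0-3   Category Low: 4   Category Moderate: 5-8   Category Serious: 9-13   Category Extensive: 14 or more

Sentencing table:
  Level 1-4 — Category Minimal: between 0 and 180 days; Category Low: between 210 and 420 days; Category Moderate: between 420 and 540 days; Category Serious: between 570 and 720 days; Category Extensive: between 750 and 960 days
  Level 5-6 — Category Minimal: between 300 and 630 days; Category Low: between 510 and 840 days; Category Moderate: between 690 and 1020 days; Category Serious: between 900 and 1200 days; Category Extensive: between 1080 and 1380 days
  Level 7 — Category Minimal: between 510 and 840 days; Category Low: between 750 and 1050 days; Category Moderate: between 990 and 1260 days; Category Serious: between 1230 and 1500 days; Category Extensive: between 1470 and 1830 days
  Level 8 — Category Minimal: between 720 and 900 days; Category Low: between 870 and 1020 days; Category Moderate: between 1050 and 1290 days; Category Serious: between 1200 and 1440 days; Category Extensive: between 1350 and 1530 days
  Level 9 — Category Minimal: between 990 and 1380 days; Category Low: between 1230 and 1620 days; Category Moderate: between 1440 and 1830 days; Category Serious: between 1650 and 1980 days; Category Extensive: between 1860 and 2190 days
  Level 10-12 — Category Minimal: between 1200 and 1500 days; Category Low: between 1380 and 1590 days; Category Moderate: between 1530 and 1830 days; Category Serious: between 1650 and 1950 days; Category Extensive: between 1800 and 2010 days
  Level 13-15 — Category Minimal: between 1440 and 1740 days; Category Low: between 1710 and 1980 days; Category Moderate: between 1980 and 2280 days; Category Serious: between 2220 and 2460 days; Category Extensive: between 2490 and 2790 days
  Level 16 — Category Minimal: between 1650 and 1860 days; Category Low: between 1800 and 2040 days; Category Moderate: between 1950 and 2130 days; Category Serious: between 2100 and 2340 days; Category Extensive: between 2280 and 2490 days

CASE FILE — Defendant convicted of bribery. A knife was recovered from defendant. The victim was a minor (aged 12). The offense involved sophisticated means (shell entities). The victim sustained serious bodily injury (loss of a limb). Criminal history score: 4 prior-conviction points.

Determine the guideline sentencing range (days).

1800-2040 days

Base offense level for bribery: 6.
R1 applies: 6 + 2 = 8.
R2 applies: 8 + 2 = 10.
R3 applies (level before this adjustment is 10 ≥ 5, so +3): 10 + 3 = 13.
R4 applies: 13 + 4 = 17.
Level 17 exceeds the maximum of 16; capped at 16.
Final offense level: 16.
Criminal history: 4 prior points → Category Low (4).
Level 16 falls in the 16 band.
Grid: Level 16 × Category Low = 1800-2040 days.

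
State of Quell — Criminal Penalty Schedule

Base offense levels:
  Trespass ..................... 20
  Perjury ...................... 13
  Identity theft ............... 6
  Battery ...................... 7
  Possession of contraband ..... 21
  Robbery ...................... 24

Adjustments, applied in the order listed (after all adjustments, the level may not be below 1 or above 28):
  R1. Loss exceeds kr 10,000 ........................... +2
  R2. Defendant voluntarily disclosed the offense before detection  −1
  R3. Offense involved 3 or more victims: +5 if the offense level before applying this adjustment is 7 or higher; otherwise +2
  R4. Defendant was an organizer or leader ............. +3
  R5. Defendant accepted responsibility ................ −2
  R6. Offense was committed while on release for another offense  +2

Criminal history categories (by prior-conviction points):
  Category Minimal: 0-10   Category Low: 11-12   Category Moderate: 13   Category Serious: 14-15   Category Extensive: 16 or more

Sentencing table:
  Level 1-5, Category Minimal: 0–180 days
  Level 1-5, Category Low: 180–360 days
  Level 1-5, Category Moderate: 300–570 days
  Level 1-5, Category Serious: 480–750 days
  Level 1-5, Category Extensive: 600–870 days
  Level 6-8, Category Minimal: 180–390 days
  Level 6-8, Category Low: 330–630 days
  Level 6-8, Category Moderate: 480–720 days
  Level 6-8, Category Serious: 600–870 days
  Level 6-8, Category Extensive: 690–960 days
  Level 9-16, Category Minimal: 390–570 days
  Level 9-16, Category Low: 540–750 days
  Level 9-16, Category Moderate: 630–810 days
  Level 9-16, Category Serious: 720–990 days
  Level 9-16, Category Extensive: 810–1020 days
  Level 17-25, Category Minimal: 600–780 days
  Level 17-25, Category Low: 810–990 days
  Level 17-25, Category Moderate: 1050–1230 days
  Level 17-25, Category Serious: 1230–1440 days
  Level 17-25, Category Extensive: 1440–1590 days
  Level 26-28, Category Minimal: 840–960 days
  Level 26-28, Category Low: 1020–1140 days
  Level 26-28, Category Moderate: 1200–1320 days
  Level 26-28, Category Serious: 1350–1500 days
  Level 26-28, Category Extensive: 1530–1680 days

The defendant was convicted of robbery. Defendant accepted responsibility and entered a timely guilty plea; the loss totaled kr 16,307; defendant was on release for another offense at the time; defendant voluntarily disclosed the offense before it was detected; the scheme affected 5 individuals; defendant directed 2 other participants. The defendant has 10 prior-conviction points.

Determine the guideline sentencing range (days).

840-960 days

Base offense level for robbery: 24.
R1 applies: 24 + 2 = 26.
R2 applies: 26 − 1 = 25.
R3 applies (level before this adjustment is 25 ≥ 7, so +5): 25 + 5 = 30.
R4 applies: 30 + 3 = 33.
R5 applies: 33 − 2 = 31.
R6 applies: 31 + 2 = 33.
Level 33 exceeds the maximum of 28; capped at 28.
Final offense level: 28.
Criminal history: 10 prior points → Category Minimal (0-10).
Level 28 falls in the 26-28 band.
Grid: Level 26-28 × Category Minimal = 840-960 days.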